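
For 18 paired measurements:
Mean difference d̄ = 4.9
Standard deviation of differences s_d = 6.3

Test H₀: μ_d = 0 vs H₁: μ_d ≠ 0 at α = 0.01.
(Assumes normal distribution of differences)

df = n - 1 = 17
SE = s_d/√n = 6.3/√18 = 1.4849
t = d̄/SE = 4.9/1.4849 = 3.2999
Critical value: t_{0.005,17} = ±2.898
p-value ≈ 0.0042
Decision: reject H₀

Answer: t = 3.2999, reject H₀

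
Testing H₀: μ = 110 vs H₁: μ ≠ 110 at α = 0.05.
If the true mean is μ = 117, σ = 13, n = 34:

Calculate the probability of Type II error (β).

SE = σ/√n = 13/√34 = 2.2295
Critical values: μ₀ ± z_0.025×SE = 110 ± 1.960×2.2295
Acceptance region: (105.6302, 114.3698)
Under H₁ (μ = 117): z_high = (114.3698 - 117)/2.2295 = -1.1797, z_low = (105.6302 - 117)/2.2295 = -5.0997
β = P(not reject | H₁) = Φ(-1.1797) - Φ(-5.0997) ≈ 0.1191

Answer: β ≈ 0.1191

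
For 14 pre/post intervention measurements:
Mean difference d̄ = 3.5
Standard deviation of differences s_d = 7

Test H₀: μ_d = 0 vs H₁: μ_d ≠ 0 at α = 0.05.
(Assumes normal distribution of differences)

Answer: t = 1.8709, fail to reject H₀

Derivation:
df = n - 1 = 13
SE = s_d/√n = 7/√14 = 1.8708
t = d̄/SE = 3.5/1.8708 = 1.8709
Critical value: t_{0.025,13} = ±2.160
p-value ≈ 0.0840
Decision: fail to reject H₀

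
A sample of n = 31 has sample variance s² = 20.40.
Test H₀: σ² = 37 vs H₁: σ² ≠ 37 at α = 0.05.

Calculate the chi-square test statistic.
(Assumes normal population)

Answer: χ² = 16.5405, reject H₀

Derivation:
df = n - 1 = 30
χ² = (n-1)s²/σ₀² = 30×20.40/37 = 16.5405
Critical values: χ²_{0.975,30} = 16.791, χ²_{0.025,30} = 46.979
Rejection region: χ² < 16.791 or χ² > 46.979
Decision: reject H₀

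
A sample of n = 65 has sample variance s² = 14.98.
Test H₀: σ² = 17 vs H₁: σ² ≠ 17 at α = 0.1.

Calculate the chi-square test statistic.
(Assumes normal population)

Answer: χ² = 56.3953, fail to reject H₀

Derivation:
df = n - 1 = 64
χ² = (n-1)s²/σ₀² = 64×14.98/17 = 56.3953
Critical values: χ²_{0.95,64} = 46.595, χ²_{0.05,64} = 83.675
Rejection region: χ² < 46.595 or χ² > 83.675
Decision: fail to reject H₀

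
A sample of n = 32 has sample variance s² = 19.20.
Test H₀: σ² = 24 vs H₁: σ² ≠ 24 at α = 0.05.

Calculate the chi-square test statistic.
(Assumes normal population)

Answer: χ² = 24.8000, fail to reject H₀

Derivation:
df = n - 1 = 31
χ² = (n-1)s²/σ₀² = 31×19.20/24 = 24.8000
Critical values: χ²_{0.975,31} = 17.539, χ²_{0.025,31} = 48.232
Rejection region: χ² < 17.539 or χ² > 48.232
Decision: fail to reject H₀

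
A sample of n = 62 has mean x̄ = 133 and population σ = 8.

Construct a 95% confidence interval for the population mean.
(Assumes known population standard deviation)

Confidence level: 95%, α = 0.05
z_0.025 = 1.960
SE = σ/√n = 8/√62 = 1.0160
Margin of error = 1.960 × 1.0160 = 1.9914
CI: x̄ ± margin = 133 ± 1.9914
CI: (131.0086, 134.9914)

Answer: (131.0086, 134.9914)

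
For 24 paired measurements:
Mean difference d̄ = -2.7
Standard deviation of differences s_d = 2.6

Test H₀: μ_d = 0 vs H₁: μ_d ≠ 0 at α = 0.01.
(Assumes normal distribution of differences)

Answer: t = -5.0876, reject H₀

Derivation:
df = n - 1 = 23
SE = s_d/√n = 2.6/√24 = 0.5307
t = d̄/SE = -2.7/0.5307 = -5.0876
Critical value: t_{0.005,23} = ±2.807
p-value < 0.0001
Decision: reject H₀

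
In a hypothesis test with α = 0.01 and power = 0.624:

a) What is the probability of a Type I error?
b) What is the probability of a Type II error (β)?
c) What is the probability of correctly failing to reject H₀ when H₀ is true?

a) Type I error probability = α = 0.01
b) Power = P(reject H₀ | H₁ true) = 1 - β = 0.624, so Type II error probability = β = 1 - Power = 0.376
c) P(fail to reject H₀ | H₀ true) = 1 - α = 0.99

Answer: a) 0.01, b) 0.376, c) 0.99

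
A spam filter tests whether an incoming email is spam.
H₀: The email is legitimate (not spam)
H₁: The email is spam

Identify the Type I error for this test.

Type I error (α): Rejecting H₀ when H₀ is true
Type II error (β): Failing to reject H₀ when H₁ is true

Answer: Marking a legitimate email as spam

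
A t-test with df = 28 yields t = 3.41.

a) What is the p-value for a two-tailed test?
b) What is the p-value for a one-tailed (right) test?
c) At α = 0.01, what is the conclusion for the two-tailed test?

Answer: a) 0.0020, b) 0.0010, c) reject H₀

Derivation:
Using t-distribution with df = 28:
a) Two-tailed: p = 2×P(T > 3.41) = 0.0020
b) One-tailed: p = P(T > 3.41) = 0.0010
c) 0.0020 < 0.01, reject H₀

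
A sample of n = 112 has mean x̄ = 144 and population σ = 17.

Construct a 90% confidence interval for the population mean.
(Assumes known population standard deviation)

Answer: (141.3576, 146.6424)

Derivation:
Confidence level: 90%, α = 0.1
z_0.05 = 1.645
SE = σ/√n = 17/√112 = 1.6063
Margin of error = 1.645 × 1.6063 = 2.6424
CI: x̄ ± margin = 144 ± 2.6424
CI: (141.3576, 146.6424)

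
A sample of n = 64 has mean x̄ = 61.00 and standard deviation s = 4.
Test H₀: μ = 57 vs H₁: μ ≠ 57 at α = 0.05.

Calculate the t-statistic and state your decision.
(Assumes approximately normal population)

Answer: t = 8.0000, reject H₀

Derivation:
df = n - 1 = 63
SE = s/√n = 4/√64 = 0.5000
t = (x̄ - μ₀)/SE = (61.00 - 57)/0.5000 = 8.0000
Critical value: t_{0.025,63} = ±1.998
p-value < 0.0001
Decision: reject H₀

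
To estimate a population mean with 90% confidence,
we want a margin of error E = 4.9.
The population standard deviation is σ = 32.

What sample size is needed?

z_0.05 = 1.645
n = (z×σ/E)² = (1.645×32/4.9)²
n = 115.4090
Round up: n = 116

Answer: n = 116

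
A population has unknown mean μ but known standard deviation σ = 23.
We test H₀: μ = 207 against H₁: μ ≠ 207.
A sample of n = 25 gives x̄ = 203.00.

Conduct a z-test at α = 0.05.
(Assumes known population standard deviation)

Answer: z = -0.8696, fail to reject H₀

Derivation:
Standard error: SE = σ/√n = 23/√25 = 4.6000
z-statistic: z = (x̄ - μ₀)/SE = (203.00 - 207)/4.6000 = -0.8696
Critical value: ±1.960
p-value = 0.3845
Decision: fail to reject H₀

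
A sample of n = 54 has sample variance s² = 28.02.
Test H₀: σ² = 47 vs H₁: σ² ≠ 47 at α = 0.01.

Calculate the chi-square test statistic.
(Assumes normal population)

Answer: χ² = 31.5970, fail to reject H₀

Derivation:
df = n - 1 = 53
χ² = (n-1)s²/σ₀² = 53×28.02/47 = 31.5970
Critical values: χ²_{0.995,53} = 30.230, χ²_{0.005,53} = 83.253
Rejection region: χ² < 30.230 or χ² > 83.253
Decision: fail to reject H₀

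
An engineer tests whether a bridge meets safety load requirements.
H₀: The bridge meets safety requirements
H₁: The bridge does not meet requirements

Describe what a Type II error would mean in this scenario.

Answer: Declaring an unsafe bridge to be safe

Derivation:
Type I error (α): Rejecting H₀ when H₀ is true
Type II error (β): Failing to reject H₀ when H₁ is true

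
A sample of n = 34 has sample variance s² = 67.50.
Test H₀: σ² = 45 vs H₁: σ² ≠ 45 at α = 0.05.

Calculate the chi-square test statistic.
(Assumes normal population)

df = n - 1 = 33
χ² = (n-1)s²/σ₀² = 33×67.50/45 = 49.5000
Critical values: χ²_{0.975,33} = 19.047, χ²_{0.025,33} = 50.725
Rejection region: χ² < 19.047 or χ² > 50.725
Decision: fail to reject H₀

Answer: χ² = 49.5000, fail to reject H₀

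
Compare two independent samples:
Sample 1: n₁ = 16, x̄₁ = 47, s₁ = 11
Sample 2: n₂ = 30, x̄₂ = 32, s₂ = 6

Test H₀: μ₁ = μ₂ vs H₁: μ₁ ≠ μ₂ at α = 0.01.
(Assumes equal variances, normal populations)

Pooled variance: s²_p = [15×11² + 29×6²]/(44) = 64.9773
s_p = 8.0608
SE = s_p×√(1/n₁ + 1/n₂) = 8.0608×√(1/16 + 1/30) = 2.4954
t = (x̄₁ - x̄₂)/SE = (47 - 32)/2.4954 = 6.0111
df = 44, t-critical = ±2.692
Decision: reject H₀

Answer: t = 6.0111, reject H₀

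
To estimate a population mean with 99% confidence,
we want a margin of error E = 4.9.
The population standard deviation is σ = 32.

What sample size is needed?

Answer: n = 284

Derivation:
z_0.005 = 2.576
n = (z×σ/E)² = (2.576×32/4.9)²
n = 283.0085
Round up: n = 284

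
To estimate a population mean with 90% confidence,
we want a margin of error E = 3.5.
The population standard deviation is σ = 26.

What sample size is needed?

z_0.05 = 1.645
n = (z×σ/E)² = (1.645×26/3.5)²
n = 149.3284
Round up: n = 150

Answer: n = 150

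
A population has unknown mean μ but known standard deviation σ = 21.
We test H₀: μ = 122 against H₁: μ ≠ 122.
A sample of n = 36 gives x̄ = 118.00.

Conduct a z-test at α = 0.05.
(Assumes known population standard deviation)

Answer: z = -1.1429, fail to reject H₀

Derivation:
Standard error: SE = σ/√n = 21/√36 = 3.5000
z-statistic: z = (x̄ - μ₀)/SE = (118.00 - 122)/3.5000 = -1.1429
Critical value: ±1.960
p-value = 0.2531
Decision: fail to reject H₀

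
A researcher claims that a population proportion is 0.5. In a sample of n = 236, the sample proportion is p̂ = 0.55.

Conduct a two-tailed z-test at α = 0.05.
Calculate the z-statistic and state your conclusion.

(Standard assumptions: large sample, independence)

H₀: p = 0.5, H₁: p ≠ 0.5
Standard error: SE = √(p₀(1-p₀)/n) = √(0.5×0.5/236) = 0.032547
z-statistic: z = (p̂ - p₀)/SE = (0.55 - 0.5)/0.032547 = 1.5362
Critical value: z_0.025 = ±1.960
p-value = 0.1245
Decision: fail to reject H₀ at α = 0.05

Answer: z = 1.5362, fail to reject H₀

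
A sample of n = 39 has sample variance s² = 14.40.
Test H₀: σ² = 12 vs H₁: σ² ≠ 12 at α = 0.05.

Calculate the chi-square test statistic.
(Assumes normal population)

Answer: χ² = 45.6000, fail to reject H₀

Derivation:
df = n - 1 = 38
χ² = (n-1)s²/σ₀² = 38×14.40/12 = 45.6000
Critical values: χ²_{0.975,38} = 22.878, χ²_{0.025,38} = 56.896
Rejection region: χ² < 22.878 or χ² > 56.896
Decision: fail to reject H₀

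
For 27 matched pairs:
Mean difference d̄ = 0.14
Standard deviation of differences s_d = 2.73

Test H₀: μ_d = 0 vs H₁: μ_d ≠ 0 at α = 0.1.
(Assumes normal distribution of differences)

df = n - 1 = 26
SE = s_d/√n = 2.73/√27 = 0.5254
t = d̄/SE = 0.14/0.5254 = 0.2665
Critical value: t_{0.05,26} = ±1.706
p-value ≈ 0.7920
Decision: fail to reject H₀

Answer: t = 0.2665, fail to reject H₀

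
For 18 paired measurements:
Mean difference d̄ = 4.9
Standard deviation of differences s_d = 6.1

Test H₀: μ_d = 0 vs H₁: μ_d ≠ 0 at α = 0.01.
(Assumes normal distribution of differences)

Answer: t = 3.4080, reject H₀

Derivation:
df = n - 1 = 17
SE = s_d/√n = 6.1/√18 = 1.4378
t = d̄/SE = 4.9/1.4378 = 3.4080
Critical value: t_{0.005,17} = ±2.898
p-value ≈ 0.0033
Decision: reject H₀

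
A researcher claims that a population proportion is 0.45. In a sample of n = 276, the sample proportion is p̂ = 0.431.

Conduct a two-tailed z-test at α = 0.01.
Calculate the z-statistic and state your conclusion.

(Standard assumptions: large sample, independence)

Answer: z = -0.6345, fail to reject H₀

Derivation:
H₀: p = 0.45, H₁: p ≠ 0.45
Standard error: SE = √(p₀(1-p₀)/n) = √(0.45×0.55/276) = 0.029946
z-statistic: z = (p̂ - p₀)/SE = (0.431 - 0.45)/0.029946 = -0.6345
Critical value: z_0.005 = ±2.576
p-value = 0.5258
Decision: fail to reject H₀ at α = 0.01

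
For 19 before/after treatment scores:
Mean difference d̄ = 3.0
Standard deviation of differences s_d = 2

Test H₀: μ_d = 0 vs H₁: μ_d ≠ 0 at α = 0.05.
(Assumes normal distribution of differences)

Answer: t = 6.5388, reject H₀

Derivation:
df = n - 1 = 18
SE = s_d/√n = 2/√19 = 0.4588
t = d̄/SE = 3.0/0.4588 = 6.5388
Critical value: t_{0.025,18} = ±2.101
p-value < 0.0001
Decision: reject H₀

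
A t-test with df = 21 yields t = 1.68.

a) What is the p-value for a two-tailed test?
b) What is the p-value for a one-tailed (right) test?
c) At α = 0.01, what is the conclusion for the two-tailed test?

Answer: a) 0.1078, b) 0.0539, c) fail to reject H₀

Derivation:
Using t-distribution with df = 21:
a) Two-tailed: p = 2×P(T > 1.68) = 0.1078
b) One-tailed: p = P(T > 1.68) = 0.0539
c) 0.1078 ≥ 0.01, fail to reject H₀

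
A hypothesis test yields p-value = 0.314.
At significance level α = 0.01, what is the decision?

Answer: fail to reject H₀

Derivation:
Compare p-value to α:
0.314 ≥ 0.01
Decision: fail to reject H₀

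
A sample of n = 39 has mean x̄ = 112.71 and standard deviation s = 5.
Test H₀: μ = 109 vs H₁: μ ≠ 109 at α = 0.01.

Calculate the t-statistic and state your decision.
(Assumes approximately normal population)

df = n - 1 = 38
SE = s/√n = 5/√39 = 0.8006
t = (x̄ - μ₀)/SE = (112.71 - 109)/0.8006 = 4.6340
Critical value: t_{0.005,38} = ±2.712
p-value < 0.0001
Decision: reject H₀

Answer: t = 4.6340, reject H₀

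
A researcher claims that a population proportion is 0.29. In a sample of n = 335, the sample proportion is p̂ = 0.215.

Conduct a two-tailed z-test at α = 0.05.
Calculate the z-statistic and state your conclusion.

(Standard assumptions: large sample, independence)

Answer: z = -3.0252, reject H₀

Derivation:
H₀: p = 0.29, H₁: p ≠ 0.29
Standard error: SE = √(p₀(1-p₀)/n) = √(0.29×0.71/335) = 0.024792
z-statistic: z = (p̂ - p₀)/SE = (0.215 - 0.29)/0.024792 = -3.0252
Critical value: z_0.025 = ±1.960
p-value = 0.0025
Decision: reject H₀ at α = 0.05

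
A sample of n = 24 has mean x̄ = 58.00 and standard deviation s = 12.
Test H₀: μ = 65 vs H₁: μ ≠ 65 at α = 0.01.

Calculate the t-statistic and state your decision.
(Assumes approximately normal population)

df = n - 1 = 23
SE = s/√n = 12/√24 = 2.4495
t = (x̄ - μ₀)/SE = (58.00 - 65)/2.4495 = -2.8577
Critical value: t_{0.005,23} = ±2.807
p-value ≈ 0.0089
Decision: reject H₀

Answer: t = -2.8577, reject H₀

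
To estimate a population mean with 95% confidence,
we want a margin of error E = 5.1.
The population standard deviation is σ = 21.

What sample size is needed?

Answer: n = 66

Derivation:
z_0.025 = 1.960
n = (z×σ/E)² = (1.960×21/5.1)²
n = 65.1344
Round up: n = 66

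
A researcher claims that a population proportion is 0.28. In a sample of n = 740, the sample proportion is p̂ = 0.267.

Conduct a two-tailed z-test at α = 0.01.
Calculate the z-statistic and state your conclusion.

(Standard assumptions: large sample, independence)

Answer: z = -0.7876, fail to reject H₀

Derivation:
H₀: p = 0.28, H₁: p ≠ 0.28
Standard error: SE = √(p₀(1-p₀)/n) = √(0.28×0.72/740) = 0.016506
z-statistic: z = (p̂ - p₀)/SE = (0.267 - 0.28)/0.016506 = -0.7876
Critical value: z_0.005 = ±2.576
p-value = 0.4309
Decision: fail to reject H₀ at α = 0.01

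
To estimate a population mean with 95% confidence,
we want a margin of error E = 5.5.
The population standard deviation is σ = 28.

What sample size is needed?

Answer: n = 100

Derivation:
z_0.025 = 1.960
n = (z×σ/E)² = (1.960×28/5.5)²
n = 99.5641
Round up: n = 100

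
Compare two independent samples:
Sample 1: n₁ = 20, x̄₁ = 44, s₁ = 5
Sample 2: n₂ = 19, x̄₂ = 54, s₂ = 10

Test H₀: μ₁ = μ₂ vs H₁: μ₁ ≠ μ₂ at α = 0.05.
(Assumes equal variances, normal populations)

Answer: t = -3.9807, reject H₀

Derivation:
Pooled variance: s²_p = [19×5² + 18×10²]/(37) = 61.4865
s_p = 7.8413
SE = s_p×√(1/n₁ + 1/n₂) = 7.8413×√(1/20 + 1/19) = 2.5121
t = (x̄₁ - x̄₂)/SE = (44 - 54)/2.5121 = -3.9807
df = 37, t-critical = ±2.026
Decision: reject H₀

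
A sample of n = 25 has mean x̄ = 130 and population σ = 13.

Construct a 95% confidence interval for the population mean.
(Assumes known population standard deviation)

Answer: (124.9040, 135.0960)

Derivation:
Confidence level: 95%, α = 0.05
z_0.025 = 1.960
SE = σ/√n = 13/√25 = 2.6000
Margin of error = 1.960 × 2.6000 = 5.0960
CI: x̄ ± margin = 130 ± 5.0960
CI: (124.9040, 135.0960)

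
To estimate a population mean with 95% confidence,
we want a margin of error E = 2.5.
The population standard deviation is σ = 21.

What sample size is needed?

Answer: n = 272

Derivation:
z_0.025 = 1.960
n = (z×σ/E)² = (1.960×21/2.5)²
n = 271.0633
Round up: n = 272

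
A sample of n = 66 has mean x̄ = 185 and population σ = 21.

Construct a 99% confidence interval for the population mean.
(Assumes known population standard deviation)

Answer: (178.3413, 191.6587)

Derivation:
Confidence level: 99%, α = 0.01
z_0.005 = 2.576
SE = σ/√n = 21/√66 = 2.5849
Margin of error = 2.576 × 2.5849 = 6.6587
CI: x̄ ± margin = 185 ± 6.6587
CI: (178.3413, 191.6587)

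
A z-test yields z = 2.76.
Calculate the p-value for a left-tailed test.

Answer: p-value ≈ 0.9971

Derivation:
For z = 2.76:
p = P(Z < 2.76) = Φ(2.76) = 0.9971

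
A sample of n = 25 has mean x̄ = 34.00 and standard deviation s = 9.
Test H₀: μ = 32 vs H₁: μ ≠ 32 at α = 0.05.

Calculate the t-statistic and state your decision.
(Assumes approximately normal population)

df = n - 1 = 24
SE = s/√n = 9/√25 = 1.8000
t = (x̄ - μ₀)/SE = (34.00 - 32)/1.8000 = 1.1111
Critical value: t_{0.025,24} = ±2.064
p-value ≈ 0.2775
Decision: fail to reject H₀

Answer: t = 1.1111, fail to reject H₀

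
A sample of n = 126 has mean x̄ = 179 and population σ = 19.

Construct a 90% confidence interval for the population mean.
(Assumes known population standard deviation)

Answer: (176.2155, 181.7845)

Derivation:
Confidence level: 90%, α = 0.1
z_0.05 = 1.645
SE = σ/√n = 19/√126 = 1.6927
Margin of error = 1.645 × 1.6927 = 2.7845
CI: x̄ ± margin = 179 ± 2.7845
CI: (176.2155, 181.7845)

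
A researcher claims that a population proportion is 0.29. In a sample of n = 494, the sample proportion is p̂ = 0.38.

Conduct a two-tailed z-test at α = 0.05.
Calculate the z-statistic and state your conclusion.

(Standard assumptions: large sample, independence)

Answer: z = 4.4083, reject H₀

Derivation:
H₀: p = 0.29, H₁: p ≠ 0.29
Standard error: SE = √(p₀(1-p₀)/n) = √(0.29×0.71/494) = 0.020416
z-statistic: z = (p̂ - p₀)/SE = (0.38 - 0.29)/0.020416 = 4.4083
Critical value: z_0.025 = ±1.960
p-value < 0.0001
Decision: reject H₀ at α = 0.05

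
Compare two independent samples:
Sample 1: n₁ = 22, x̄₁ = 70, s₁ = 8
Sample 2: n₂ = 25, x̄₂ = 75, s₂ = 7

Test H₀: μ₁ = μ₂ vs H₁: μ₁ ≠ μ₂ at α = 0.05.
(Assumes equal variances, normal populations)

Answer: t = -2.2856, reject H₀

Derivation:
Pooled variance: s²_p = [21×8² + 24×7²]/(45) = 56.0000
s_p = 7.4833
SE = s_p×√(1/n₁ + 1/n₂) = 7.4833×√(1/22 + 1/25) = 2.1876
t = (x̄₁ - x̄₂)/SE = (70 - 75)/2.1876 = -2.2856
df = 45, t-critical = ±2.014
Decision: reject H₀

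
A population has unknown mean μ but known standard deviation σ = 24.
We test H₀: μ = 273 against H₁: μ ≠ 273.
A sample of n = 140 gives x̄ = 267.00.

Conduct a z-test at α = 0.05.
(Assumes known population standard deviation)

Standard error: SE = σ/√n = 24/√140 = 2.0284
z-statistic: z = (x̄ - μ₀)/SE = (267.00 - 273)/2.0284 = -2.9580
Critical value: ±1.960
p-value = 0.0031
Decision: reject H₀

Answer: z = -2.9580, reject H₀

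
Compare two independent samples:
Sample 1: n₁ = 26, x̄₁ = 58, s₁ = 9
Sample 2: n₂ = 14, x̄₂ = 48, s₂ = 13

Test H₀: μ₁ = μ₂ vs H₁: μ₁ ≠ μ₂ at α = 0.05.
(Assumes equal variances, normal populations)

Pooled variance: s²_p = [25×9² + 13×13²]/(38) = 111.1053
s_p = 10.5406
SE = s_p×√(1/n₁ + 1/n₂) = 10.5406×√(1/26 + 1/14) = 3.4942
t = (x̄₁ - x̄₂)/SE = (58 - 48)/3.4942 = 2.8619
df = 38, t-critical = ±2.024
Decision: reject H₀

Answer: t = 2.8619, reject H₀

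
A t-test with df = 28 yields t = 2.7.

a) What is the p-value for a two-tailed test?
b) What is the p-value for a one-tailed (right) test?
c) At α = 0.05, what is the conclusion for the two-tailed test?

Using t-distribution with df = 28:
a) Two-tailed: p = 2×P(T > 2.7) = 0.0116
b) One-tailed: p = P(T > 2.7) = 0.0058
c) 0.0116 < 0.05, reject H₀

Answer: a) 0.0116, b) 0.0058, c) reject H₀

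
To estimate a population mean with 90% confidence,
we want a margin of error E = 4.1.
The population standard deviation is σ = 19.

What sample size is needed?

z_0.05 = 1.645
n = (z×σ/E)² = (1.645×19/4.1)²
n = 58.1127
Round up: n = 59

Answer: n = 59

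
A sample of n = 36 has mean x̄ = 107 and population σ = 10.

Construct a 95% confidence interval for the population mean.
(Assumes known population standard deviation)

Answer: (103.7333, 110.2667)

Derivation:
Confidence level: 95%, α = 0.05
z_0.025 = 1.960
SE = σ/√n = 10/√36 = 1.6667
Margin of error = 1.960 × 1.6667 = 3.2667
CI: x̄ ± margin = 107 ± 3.2667
CI: (103.7333, 110.2667)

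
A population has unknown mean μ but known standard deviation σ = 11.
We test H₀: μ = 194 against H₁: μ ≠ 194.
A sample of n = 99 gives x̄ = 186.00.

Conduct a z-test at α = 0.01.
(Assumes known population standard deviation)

Answer: z = -7.2365, reject H₀

Derivation:
Standard error: SE = σ/√n = 11/√99 = 1.1055
z-statistic: z = (x̄ - μ₀)/SE = (186.00 - 194)/1.1055 = -7.2365
Critical value: ±2.576
p-value < 0.0001
Decision: reject H₀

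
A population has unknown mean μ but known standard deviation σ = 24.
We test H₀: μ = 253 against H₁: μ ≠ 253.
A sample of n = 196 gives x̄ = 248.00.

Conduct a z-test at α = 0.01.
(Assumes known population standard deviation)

Standard error: SE = σ/√n = 24/√196 = 1.7143
z-statistic: z = (x̄ - μ₀)/SE = (248.00 - 253)/1.7143 = -2.9166
Critical value: ±2.576
p-value = 0.0035
Decision: reject H₀

Answer: z = -2.9166, reject H₀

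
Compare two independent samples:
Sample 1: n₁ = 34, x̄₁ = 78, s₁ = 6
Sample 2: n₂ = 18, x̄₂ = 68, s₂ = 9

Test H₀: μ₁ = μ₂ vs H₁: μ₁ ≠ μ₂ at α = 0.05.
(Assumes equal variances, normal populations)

Pooled variance: s²_p = [33×6² + 17×9²]/(50) = 51.3000
s_p = 7.1624
SE = s_p×√(1/n₁ + 1/n₂) = 7.1624×√(1/34 + 1/18) = 2.0878
t = (x̄₁ - x̄₂)/SE = (78 - 68)/2.0878 = 4.7897
df = 50, t-critical = ±2.009
Decision: reject H₀

Answer: t = 4.7897, reject H₀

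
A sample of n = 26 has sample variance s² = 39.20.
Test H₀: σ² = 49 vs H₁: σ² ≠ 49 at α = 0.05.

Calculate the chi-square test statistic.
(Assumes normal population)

Answer: χ² = 20.0000, fail to reject H₀

Derivation:
df = n - 1 = 25
χ² = (n-1)s²/σ₀² = 25×39.20/49 = 20.0000
Critical values: χ²_{0.975,25} = 13.120, χ²_{0.025,25} = 40.646
Rejection region: χ² < 13.120 or χ² > 40.646
Decision: fail to reject H₀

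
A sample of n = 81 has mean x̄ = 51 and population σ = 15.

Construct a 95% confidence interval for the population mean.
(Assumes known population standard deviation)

Answer: (47.7333, 54.2667)

Derivation:
Confidence level: 95%, α = 0.05
z_0.025 = 1.960
SE = σ/√n = 15/√81 = 1.6667
Margin of error = 1.960 × 1.6667 = 3.2667
CI: x̄ ± margin = 51 ± 3.2667
CI: (47.7333, 54.2667)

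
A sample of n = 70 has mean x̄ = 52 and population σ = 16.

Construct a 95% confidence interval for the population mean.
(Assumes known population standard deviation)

Answer: (48.2517, 55.7483)

Derivation:
Confidence level: 95%, α = 0.05
z_0.025 = 1.960
SE = σ/√n = 16/√70 = 1.9124
Margin of error = 1.960 × 1.9124 = 3.7483
CI: x̄ ± margin = 52 ± 3.7483
CI: (48.2517, 55.7483)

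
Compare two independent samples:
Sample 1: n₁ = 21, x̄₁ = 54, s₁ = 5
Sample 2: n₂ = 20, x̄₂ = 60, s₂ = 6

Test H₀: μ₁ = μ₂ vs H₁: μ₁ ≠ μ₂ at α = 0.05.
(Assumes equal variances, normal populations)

Pooled variance: s²_p = [20×5² + 19×6²]/(39) = 30.3590
s_p = 5.5099
SE = s_p×√(1/n₁ + 1/n₂) = 5.5099×√(1/21 + 1/20) = 1.7215
t = (x̄₁ - x̄₂)/SE = (54 - 60)/1.7215 = -3.4853
df = 39, t-critical = ±2.023
Decision: reject H₀

Answer: t = -3.4853, reject H₀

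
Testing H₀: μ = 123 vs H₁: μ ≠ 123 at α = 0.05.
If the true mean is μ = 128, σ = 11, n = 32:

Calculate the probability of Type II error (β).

SE = σ/√n = 11/√32 = 1.9445
Critical values: μ₀ ± z_0.025×SE = 123 ± 1.960×1.9445
Acceptance region: (119.1888, 126.8112)
Under H₁ (μ = 128): z_high = (126.8112 - 128)/1.9445 = -0.6114, z_low = (119.1888 - 128)/1.9445 = -4.5313
β = P(not reject | H₁) = Φ(-0.6114) - Φ(-4.5313) ≈ 0.2705

Answer: β ≈ 0.2705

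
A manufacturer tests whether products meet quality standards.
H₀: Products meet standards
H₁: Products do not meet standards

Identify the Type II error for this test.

Type I error: rejecting H₀ when it is actually true (false positive).
Type II error: failing to reject H₀ when H₁ is actually true (false negative).

Answer: Accepting products as meeting standards when they don't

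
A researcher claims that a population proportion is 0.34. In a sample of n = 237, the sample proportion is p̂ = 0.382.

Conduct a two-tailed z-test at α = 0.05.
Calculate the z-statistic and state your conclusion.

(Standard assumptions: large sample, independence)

Answer: z = 1.3649, fail to reject H₀

Derivation:
H₀: p = 0.34, H₁: p ≠ 0.34
Standard error: SE = √(p₀(1-p₀)/n) = √(0.34×0.66/237) = 0.030771
z-statistic: z = (p̂ - p₀)/SE = (0.382 - 0.34)/0.030771 = 1.3649
Critical value: z_0.025 = ±1.960
p-value = 0.1723
Decision: fail to reject H₀ at α = 0.05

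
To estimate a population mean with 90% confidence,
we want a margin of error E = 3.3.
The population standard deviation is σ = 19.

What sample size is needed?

z_0.05 = 1.645
n = (z×σ/E)² = (1.645×19/3.3)²
n = 89.7039
Round up: n = 90

Answer: n = 90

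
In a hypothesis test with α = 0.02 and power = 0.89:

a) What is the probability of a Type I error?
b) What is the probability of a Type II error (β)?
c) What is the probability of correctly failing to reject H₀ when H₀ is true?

Answer: a) 0.02, b) 0.11, c) 0.98

Derivation:
a) Type I error probability = α = 0.02
b) Power = P(reject H₀ | H₁ true) = 1 - β = 0.89, so Type II error probability = β = 1 - Power = 0.11
c) P(fail to reject H₀ | H₀ true) = 1 - α = 0.98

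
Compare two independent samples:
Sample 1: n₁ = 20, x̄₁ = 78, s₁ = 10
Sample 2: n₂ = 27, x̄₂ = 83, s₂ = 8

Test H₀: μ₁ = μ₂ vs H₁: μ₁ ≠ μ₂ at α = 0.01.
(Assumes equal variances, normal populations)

Answer: t = -1.9044, fail to reject H₀

Derivation:
Pooled variance: s²_p = [19×10² + 26×8²]/(45) = 79.2000
s_p = 8.8994
SE = s_p×√(1/n₁ + 1/n₂) = 8.8994×√(1/20 + 1/27) = 2.6255
t = (x̄₁ - x̄₂)/SE = (78 - 83)/2.6255 = -1.9044
df = 45, t-critical = ±2.690
Decision: fail to reject H₀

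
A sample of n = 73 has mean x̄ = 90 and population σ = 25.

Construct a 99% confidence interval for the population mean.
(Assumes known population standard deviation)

Confidence level: 99%, α = 0.01
z_0.005 = 2.576
SE = σ/√n = 25/√73 = 2.9260
Margin of error = 2.576 × 2.9260 = 7.5374
CI: x̄ ± margin = 90 ± 7.5374
CI: (82.4626, 97.5374)

Answer: (82.4626, 97.5374)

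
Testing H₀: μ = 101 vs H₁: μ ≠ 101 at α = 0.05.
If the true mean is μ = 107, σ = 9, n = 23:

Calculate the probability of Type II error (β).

SE = σ/√n = 9/√23 = 1.8766
Critical values: μ₀ ± z_0.025×SE = 101 ± 1.960×1.8766
Acceptance region: (97.3219, 104.6781)
Under H₁ (μ = 107): z_high = (104.6781 - 107)/1.8766 = -1.2373, z_low = (97.3219 - 107)/1.8766 = -5.1573
β = P(not reject | H₁) = Φ(-1.2373) - Φ(-5.1573) ≈ 0.1080

Answer: β ≈ 0.1080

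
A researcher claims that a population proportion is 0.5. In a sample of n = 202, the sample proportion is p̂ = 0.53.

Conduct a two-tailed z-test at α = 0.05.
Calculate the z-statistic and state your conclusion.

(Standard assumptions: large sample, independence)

H₀: p = 0.5, H₁: p ≠ 0.5
Standard error: SE = √(p₀(1-p₀)/n) = √(0.5×0.5/202) = 0.035180
z-statistic: z = (p̂ - p₀)/SE = (0.53 - 0.5)/0.035180 = 0.8528
Critical value: z_0.025 = ±1.960
p-value = 0.3938
Decision: fail to reject H₀ at α = 0.05

Answer: z = 0.8528, fail to reject H₀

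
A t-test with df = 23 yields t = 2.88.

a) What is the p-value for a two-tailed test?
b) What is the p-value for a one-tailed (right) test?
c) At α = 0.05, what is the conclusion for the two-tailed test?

Using t-distribution with df = 23:
a) Two-tailed: p = 2×P(T > 2.88) = 0.0085
b) One-tailed: p = P(T > 2.88) = 0.0042
c) 0.0085 < 0.05, reject H₀

Answer: a) 0.0085, b) 0.0042, c) reject H₀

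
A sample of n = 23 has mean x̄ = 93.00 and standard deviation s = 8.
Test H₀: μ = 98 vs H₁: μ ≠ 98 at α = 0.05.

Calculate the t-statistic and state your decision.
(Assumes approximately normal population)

df = n - 1 = 22
SE = s/√n = 8/√23 = 1.6681
t = (x̄ - μ₀)/SE = (93.00 - 98)/1.6681 = -2.9974
Critical value: t_{0.025,22} = ±2.074
p-value ≈ 0.0066
Decision: reject H₀

Answer: t = -2.9974, reject H₀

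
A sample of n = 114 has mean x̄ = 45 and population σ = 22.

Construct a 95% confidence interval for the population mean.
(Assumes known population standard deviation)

Answer: (40.9614, 49.0386)

Derivation:
Confidence level: 95%, α = 0.05
z_0.025 = 1.960
SE = σ/√n = 22/√114 = 2.0605
Margin of error = 1.960 × 2.0605 = 4.0386
CI: x̄ ± margin = 45 ± 4.0386
CI: (40.9614, 49.0386)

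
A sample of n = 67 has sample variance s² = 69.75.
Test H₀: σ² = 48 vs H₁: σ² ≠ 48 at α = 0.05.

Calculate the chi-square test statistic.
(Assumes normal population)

Answer: χ² = 95.9062, reject H₀

Derivation:
df = n - 1 = 66
χ² = (n-1)s²/σ₀² = 66×69.75/48 = 95.9062
Critical values: χ²_{0.975,66} = 45.431, χ²_{0.025,66} = 90.349
Rejection region: χ² < 45.431 or χ² > 90.349
Decision: reject H₀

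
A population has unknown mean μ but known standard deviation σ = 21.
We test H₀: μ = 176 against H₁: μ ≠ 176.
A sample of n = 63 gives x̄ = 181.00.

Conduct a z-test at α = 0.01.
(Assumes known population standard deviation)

Standard error: SE = σ/√n = 21/√63 = 2.6458
z-statistic: z = (x̄ - μ₀)/SE = (181.00 - 176)/2.6458 = 1.8898
Critical value: ±2.576
p-value = 0.0588
Decision: fail to reject H₀

Answer: z = 1.8898, fail to reject H₀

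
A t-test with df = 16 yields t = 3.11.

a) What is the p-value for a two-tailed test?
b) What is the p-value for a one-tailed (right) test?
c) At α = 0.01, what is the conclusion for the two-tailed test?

Using t-distribution with df = 16:
a) Two-tailed: p = 2×P(T > 3.11) = 0.0067
b) One-tailed: p = P(T > 3.11) = 0.0034
c) 0.0067 < 0.01, reject H₀

Answer: a) 0.0067, b) 0.0034, c) reject H₀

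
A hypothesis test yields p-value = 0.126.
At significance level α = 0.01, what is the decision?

Compare p-value to α:
0.126 ≥ 0.01
Decision: fail to reject H₀

Answer: fail to reject H₀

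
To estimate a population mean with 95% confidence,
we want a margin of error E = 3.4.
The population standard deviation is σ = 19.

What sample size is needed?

z_0.025 = 1.960
n = (z×σ/E)² = (1.960×19/3.4)²
n = 119.9669
Round up: n = 120

Answer: n = 120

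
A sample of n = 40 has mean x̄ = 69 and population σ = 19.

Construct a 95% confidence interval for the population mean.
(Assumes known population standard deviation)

Confidence level: 95%, α = 0.05
z_0.025 = 1.960
SE = σ/√n = 19/√40 = 3.0042
Margin of error = 1.960 × 3.0042 = 5.8882
CI: x̄ ± margin = 69 ± 5.8882
CI: (63.1118, 74.8882)

Answer: (63.1118, 74.8882)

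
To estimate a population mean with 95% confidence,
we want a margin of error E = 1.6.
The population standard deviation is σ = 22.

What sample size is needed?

z_0.025 = 1.960
n = (z×σ/E)² = (1.960×22/1.6)²
n = 726.3025
Round up: n = 727

Answer: n = 727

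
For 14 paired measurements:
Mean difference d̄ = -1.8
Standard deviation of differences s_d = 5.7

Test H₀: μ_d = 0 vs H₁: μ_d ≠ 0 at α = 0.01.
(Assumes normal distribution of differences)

df = n - 1 = 13
SE = s_d/√n = 5.7/√14 = 1.5234
t = d̄/SE = -1.8/1.5234 = -1.1816
Critical value: t_{0.005,13} = ±3.012
p-value ≈ 0.2585
Decision: fail to reject H₀

Answer: t = -1.1816, fail to reject H₀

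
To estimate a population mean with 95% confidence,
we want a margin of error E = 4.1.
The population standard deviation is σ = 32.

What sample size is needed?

z_0.025 = 1.960
n = (z×σ/E)² = (1.960×32/4.1)²
n = 234.0154
Round up: n = 235

Answer: n = 235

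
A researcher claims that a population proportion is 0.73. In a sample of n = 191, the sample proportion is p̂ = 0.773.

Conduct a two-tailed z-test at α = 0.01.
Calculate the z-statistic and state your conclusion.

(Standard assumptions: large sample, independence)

Answer: z = 1.3386, fail to reject H₀

Derivation:
H₀: p = 0.73, H₁: p ≠ 0.73
Standard error: SE = √(p₀(1-p₀)/n) = √(0.73×0.27/191) = 0.032124
z-statistic: z = (p̂ - p₀)/SE = (0.773 - 0.73)/0.032124 = 1.3386
Critical value: z_0.005 = ±2.576
p-value = 0.1807
Decision: fail to reject H₀ at α = 0.01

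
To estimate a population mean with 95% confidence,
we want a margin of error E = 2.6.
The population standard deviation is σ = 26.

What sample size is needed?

Answer: n = 385

Derivation:
z_0.025 = 1.960
n = (z×σ/E)² = (1.960×26/2.6)²
n = 384.1600
Round up: n = 385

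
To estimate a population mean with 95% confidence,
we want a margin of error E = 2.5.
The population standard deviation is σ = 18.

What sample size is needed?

Answer: n = 200

Derivation:
z_0.025 = 1.960
n = (z×σ/E)² = (1.960×18/2.5)²
n = 199.1485
Round up: n = 200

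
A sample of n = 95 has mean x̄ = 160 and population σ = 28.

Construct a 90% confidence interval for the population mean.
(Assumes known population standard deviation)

Answer: (155.2744, 164.7256)

Derivation:
Confidence level: 90%, α = 0.1
z_0.05 = 1.645
SE = σ/√n = 28/√95 = 2.8727
Margin of error = 1.645 × 2.8727 = 4.7256
CI: x̄ ± margin = 160 ± 4.7256
CI: (155.2744, 164.7256)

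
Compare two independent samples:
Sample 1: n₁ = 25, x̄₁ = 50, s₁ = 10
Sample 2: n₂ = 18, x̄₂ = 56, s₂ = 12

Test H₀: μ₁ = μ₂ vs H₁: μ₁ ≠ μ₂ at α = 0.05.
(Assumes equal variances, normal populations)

Answer: t = -1.7850, fail to reject H₀

Derivation:
Pooled variance: s²_p = [24×10² + 17×12²]/(41) = 118.2439
s_p = 10.8740
SE = s_p×√(1/n₁ + 1/n₂) = 10.8740×√(1/25 + 1/18) = 3.3614
t = (x̄₁ - x̄₂)/SE = (50 - 56)/3.3614 = -1.7850
df = 41, t-critical = ±2.020
Decision: fail to reject H₀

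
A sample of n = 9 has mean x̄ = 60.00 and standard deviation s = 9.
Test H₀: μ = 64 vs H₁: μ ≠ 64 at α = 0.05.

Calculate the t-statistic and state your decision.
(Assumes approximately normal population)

Answer: t = -1.3333, fail to reject H₀

Derivation:
df = n - 1 = 8
SE = s/√n = 9/√9 = 3.0000
t = (x̄ - μ₀)/SE = (60.00 - 64)/3.0000 = -1.3333
Critical value: t_{0.025,8} = ±2.306
p-value ≈ 0.2191
Decision: fail to reject H₀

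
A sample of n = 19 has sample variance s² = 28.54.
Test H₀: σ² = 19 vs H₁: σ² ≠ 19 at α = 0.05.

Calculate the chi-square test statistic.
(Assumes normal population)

df = n - 1 = 18
χ² = (n-1)s²/σ₀² = 18×28.54/19 = 27.0379
Critical values: χ²_{0.975,18} = 8.231, χ²_{0.025,18} = 31.526
Rejection region: χ² < 8.231 or χ² > 31.526
Decision: fail to reject H₀

Answer: χ² = 27.0379, fail to reject H₀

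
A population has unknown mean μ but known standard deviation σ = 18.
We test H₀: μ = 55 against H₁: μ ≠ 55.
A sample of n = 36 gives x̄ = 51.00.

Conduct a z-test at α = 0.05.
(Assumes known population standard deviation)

Answer: z = -1.3333, fail to reject H₀

Derivation:
Standard error: SE = σ/√n = 18/√36 = 3.0000
z-statistic: z = (x̄ - μ₀)/SE = (51.00 - 55)/3.0000 = -1.3333
Critical value: ±1.960
p-value = 0.1824
Decision: fail to reject H₀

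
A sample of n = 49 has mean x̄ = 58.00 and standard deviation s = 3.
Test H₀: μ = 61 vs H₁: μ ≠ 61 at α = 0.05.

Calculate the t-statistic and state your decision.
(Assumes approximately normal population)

df = n - 1 = 48
SE = s/√n = 3/√49 = 0.4286
t = (x̄ - μ₀)/SE = (58.00 - 61)/0.4286 = -6.9995
Critical value: t_{0.025,48} = ±2.011
p-value < 0.0001
Decision: reject H₀

Answer: t = -6.9995, reject H₀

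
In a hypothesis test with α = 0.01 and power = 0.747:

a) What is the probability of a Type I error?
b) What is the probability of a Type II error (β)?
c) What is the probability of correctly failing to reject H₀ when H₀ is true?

a) Type I error probability = α = 0.01
b) Power = P(reject H₀ | H₁ true) = 1 - β = 0.747, so Type II error probability = β = 1 - Power = 0.253
c) P(fail to reject H₀ | H₀ true) = 1 - α = 0.99

Answer: a) 0.01, b) 0.253, c) 0.99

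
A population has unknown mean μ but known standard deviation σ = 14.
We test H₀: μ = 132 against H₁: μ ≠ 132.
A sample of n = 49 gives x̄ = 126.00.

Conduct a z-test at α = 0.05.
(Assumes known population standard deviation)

Answer: z = -3.0000, reject H₀

Derivation:
Standard error: SE = σ/√n = 14/√49 = 2.0000
z-statistic: z = (x̄ - μ₀)/SE = (126.00 - 132)/2.0000 = -3.0000
Critical value: ±1.960
p-value = 0.0027
Decision: reject H₀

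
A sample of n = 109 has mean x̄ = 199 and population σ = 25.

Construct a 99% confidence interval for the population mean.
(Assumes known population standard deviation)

Confidence level: 99%, α = 0.01
z_0.005 = 2.576
SE = σ/√n = 25/√109 = 2.3946
Margin of error = 2.576 × 2.3946 = 6.1685
CI: x̄ ± margin = 199 ± 6.1685
CI: (192.8315, 205.1685)

Answer: (192.8315, 205.1685)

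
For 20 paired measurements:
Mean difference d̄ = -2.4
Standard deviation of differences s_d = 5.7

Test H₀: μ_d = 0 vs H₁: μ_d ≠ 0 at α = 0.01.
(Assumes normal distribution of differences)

df = n - 1 = 19
SE = s_d/√n = 5.7/√20 = 1.2746
t = d̄/SE = -2.4/1.2746 = -1.8829
Critical value: t_{0.005,19} = ±2.861
p-value ≈ 0.0751
Decision: fail to reject H₀

Answer: t = -1.8829, fail to reject H₀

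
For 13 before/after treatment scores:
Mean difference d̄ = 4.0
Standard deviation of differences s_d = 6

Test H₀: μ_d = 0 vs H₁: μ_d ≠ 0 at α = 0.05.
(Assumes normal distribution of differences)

Answer: t = 2.4037, reject H₀

Derivation:
df = n - 1 = 12
SE = s_d/√n = 6/√13 = 1.6641
t = d̄/SE = 4.0/1.6641 = 2.4037
Critical value: t_{0.025,12} = ±2.179
p-value ≈ 0.0333
Decision: reject H₀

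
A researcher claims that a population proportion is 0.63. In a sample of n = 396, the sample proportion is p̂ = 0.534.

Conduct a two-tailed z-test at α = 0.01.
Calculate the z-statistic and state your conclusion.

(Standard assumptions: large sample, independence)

H₀: p = 0.63, H₁: p ≠ 0.63
Standard error: SE = √(p₀(1-p₀)/n) = √(0.63×0.37/396) = 0.024262
z-statistic: z = (p̂ - p₀)/SE = (0.534 - 0.63)/0.024262 = -3.9568
Critical value: z_0.005 = ±2.576
p-value = 0.0001
Decision: reject H₀ at α = 0.01

Answer: z = -3.9568, reject H₀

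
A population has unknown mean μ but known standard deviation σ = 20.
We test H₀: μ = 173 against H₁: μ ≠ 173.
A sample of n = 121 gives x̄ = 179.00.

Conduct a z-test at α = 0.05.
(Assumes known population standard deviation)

Standard error: SE = σ/√n = 20/√121 = 1.8182
z-statistic: z = (x̄ - μ₀)/SE = (179.00 - 173)/1.8182 = 3.3000
Critical value: ±1.960
p-value = 0.0010
Decision: reject H₀

Answer: z = 3.3000, reject H₀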